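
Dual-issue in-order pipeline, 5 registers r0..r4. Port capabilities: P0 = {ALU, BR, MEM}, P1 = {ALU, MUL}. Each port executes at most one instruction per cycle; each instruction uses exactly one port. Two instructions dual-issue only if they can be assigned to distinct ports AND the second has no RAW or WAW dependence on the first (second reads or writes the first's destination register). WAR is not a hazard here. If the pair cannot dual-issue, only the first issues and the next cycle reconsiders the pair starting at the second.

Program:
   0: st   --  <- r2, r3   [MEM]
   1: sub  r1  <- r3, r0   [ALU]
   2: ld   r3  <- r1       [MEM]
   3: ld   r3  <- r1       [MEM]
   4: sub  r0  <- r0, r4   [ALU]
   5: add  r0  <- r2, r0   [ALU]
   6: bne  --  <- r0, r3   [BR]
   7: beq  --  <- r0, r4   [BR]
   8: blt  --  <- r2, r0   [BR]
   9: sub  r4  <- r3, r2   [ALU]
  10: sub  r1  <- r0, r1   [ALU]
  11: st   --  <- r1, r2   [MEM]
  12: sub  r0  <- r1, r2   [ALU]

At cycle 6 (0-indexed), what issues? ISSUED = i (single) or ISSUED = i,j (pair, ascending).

0. st.MEM;sub.ALU @i0&i1  | pair
1. ld.MEM @i2  | no-port MEM/MEM
2. ld.MEM;sub.ALU @i3&i4  | pair
3. add.ALU @i5  | RAW r0
4. bne.BR @i6  | no-port BR/BR
5. beq.BR @i7  | no-port BR/BR
6. blt.BR;sub.ALU @i8&i9  | pair
7. sub.ALU @i10  | RAW r1
8. st.MEM;sub.ALU @i11&i12  | pair

ISSUED = 8,9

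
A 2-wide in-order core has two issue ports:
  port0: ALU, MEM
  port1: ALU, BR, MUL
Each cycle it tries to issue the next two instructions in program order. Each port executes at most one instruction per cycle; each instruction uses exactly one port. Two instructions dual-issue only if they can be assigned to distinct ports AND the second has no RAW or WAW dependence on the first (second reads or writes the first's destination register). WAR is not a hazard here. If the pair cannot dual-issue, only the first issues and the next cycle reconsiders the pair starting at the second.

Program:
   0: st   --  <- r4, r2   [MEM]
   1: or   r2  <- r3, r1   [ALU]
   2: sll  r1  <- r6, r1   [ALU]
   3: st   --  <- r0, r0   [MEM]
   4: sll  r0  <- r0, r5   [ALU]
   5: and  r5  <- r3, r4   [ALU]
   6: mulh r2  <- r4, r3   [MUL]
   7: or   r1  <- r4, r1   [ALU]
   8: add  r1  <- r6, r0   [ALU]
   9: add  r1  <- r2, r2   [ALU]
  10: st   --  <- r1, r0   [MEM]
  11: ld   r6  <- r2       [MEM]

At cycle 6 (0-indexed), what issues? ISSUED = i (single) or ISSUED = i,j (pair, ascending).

c0: i0/i1 st/or  dual
c1: i2/i3 sll/st  dual
c2: i4/i5 sll/and  dual
c3: i6/i7 mulh/or  dual
c4: i8 add  WAW r1
c5: i9 add  RAW r1
c6: i10 st  no-port MEM/MEM
c7: i11 ld  tail

ISSUED = 10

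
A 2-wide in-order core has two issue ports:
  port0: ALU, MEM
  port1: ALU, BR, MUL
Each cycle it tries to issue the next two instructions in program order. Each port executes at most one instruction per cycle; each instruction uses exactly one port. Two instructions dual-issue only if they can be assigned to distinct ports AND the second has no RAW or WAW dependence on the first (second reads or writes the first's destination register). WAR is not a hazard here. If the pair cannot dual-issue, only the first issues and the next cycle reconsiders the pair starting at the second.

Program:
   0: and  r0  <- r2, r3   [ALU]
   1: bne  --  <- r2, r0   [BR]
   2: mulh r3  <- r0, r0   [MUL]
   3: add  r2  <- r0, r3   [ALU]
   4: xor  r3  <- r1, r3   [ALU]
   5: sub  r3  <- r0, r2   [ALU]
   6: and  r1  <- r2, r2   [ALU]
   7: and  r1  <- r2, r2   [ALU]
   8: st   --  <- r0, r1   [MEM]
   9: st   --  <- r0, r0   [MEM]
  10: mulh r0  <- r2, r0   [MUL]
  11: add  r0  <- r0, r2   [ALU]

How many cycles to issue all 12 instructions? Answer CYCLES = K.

[0] i0  and.ALU  -- RAW r0
[1] i1  bne.BR  -- no-port BR/MUL
[2] i2  mulh.MUL  -- RAW r3
[3] i3+i4  add.ALU;xor.ALU  -- pair
[4] i5+i6  sub.ALU;and.ALU  -- pair
[5] i7  and.ALU  -- RAW r1
[6] i8  st.MEM  -- no-port MEM/MEM
[7] i9+i10  st.MEM;mulh.MUL  -- pair
[8] i11  add.ALU  -- tail

CYCLES = 9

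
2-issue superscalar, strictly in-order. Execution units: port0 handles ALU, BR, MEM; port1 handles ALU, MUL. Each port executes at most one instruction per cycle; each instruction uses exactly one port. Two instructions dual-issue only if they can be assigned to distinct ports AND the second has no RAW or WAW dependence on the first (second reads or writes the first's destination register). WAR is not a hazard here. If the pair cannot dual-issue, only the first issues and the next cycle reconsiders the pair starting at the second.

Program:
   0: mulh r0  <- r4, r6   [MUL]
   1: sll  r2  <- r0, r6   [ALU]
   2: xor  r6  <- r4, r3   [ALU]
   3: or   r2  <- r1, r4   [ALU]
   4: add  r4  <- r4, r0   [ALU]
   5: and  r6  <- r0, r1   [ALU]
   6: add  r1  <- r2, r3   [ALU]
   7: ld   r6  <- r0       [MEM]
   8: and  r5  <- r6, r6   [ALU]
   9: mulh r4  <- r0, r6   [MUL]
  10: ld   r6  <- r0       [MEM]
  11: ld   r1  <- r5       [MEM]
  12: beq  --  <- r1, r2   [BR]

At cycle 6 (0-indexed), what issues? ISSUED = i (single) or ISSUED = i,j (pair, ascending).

0. mulh.MUL @i0  | RAW r0
1. sll.ALU xor.ALU @i1+i2  | pair
2. or.ALU add.ALU @i3+i4  | pair
3. and.ALU add.ALU @i5+i6  | pair
4. ld.MEM @i7  | RAW r6
5. and.ALU mulh.MUL @i8+i9  | pair
6. ld.MEM @i10  | no-port MEM/MEM
7. ld.MEM @i11  | no-port MEM/BR
8. beq.BR @i12  | tail

ISSUED = 10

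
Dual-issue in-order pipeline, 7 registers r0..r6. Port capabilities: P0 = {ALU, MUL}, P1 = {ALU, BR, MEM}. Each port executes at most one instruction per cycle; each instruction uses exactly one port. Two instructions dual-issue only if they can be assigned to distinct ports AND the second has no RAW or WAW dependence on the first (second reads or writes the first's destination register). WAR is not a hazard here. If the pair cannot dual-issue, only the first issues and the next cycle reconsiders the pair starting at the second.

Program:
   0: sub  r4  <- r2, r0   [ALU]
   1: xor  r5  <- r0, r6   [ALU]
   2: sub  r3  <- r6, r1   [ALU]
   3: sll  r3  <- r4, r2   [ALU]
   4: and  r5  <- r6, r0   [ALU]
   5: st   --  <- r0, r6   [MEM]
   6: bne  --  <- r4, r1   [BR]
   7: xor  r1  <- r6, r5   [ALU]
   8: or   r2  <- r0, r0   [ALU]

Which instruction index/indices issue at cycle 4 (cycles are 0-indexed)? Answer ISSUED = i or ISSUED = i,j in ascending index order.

[0] i0+i1  sub xor  -- 2-wide
[1] i2  sub  -- WAW r3
[2] i3+i4  sll and  -- 2-wide
[3] i5  st  -- no-port MEM/BR
[4] i6+i7  bne xor  -- 2-wide
[5] i8  or  -- tail

ISSUED = 6,7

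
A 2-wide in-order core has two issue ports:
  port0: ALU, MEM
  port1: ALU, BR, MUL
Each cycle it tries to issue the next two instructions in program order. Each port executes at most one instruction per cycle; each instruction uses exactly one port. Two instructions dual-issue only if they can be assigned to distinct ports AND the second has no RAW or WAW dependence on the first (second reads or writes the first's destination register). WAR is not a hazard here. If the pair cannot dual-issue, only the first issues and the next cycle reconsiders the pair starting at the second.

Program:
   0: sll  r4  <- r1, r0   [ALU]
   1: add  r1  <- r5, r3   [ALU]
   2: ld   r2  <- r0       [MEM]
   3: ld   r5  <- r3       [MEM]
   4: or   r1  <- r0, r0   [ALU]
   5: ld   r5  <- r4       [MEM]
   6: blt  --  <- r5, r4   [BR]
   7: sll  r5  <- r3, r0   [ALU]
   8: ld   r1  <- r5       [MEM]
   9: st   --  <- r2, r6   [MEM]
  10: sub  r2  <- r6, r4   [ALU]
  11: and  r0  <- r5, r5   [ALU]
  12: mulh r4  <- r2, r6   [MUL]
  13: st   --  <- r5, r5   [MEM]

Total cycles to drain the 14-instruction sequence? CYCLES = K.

#0 head=0: sll.ALU;add.ALU i0&i1 pair
#1 head=2: ld.MEM i2 no-port MEM/MEM
#2 head=3: ld.MEM;or.ALU i3&i4 pair
#3 head=5: ld.MEM i5 RAW r5
#4 head=6: blt.BR;sll.ALU i6&i7 pair
#5 head=8: ld.MEM i8 no-port MEM/MEM
#6 head=9: st.MEM;sub.ALU i9&i10 pair
#7 head=11: and.ALU;mulh.MUL i11&i12 pair
#8 head=13: st.MEM i13 tail

CYCLES = 9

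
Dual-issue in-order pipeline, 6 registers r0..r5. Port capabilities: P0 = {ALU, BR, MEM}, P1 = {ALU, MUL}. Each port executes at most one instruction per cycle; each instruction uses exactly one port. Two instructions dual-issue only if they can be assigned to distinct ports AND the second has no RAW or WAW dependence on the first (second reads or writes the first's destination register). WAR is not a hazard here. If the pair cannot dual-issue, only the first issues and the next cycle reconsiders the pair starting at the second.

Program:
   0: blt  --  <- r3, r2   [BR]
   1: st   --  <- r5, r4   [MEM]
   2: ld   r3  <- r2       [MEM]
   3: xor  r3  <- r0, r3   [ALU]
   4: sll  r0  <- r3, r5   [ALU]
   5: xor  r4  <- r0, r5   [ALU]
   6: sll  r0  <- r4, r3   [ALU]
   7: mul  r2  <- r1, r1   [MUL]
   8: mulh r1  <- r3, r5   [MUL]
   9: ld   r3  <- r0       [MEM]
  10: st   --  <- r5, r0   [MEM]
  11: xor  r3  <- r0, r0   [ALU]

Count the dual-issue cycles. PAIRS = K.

  cy0 -> i0 (blt.BR) no-port BR/MEM
  cy1 -> i1 (st.MEM) no-port MEM/MEM
  cy2 -> i2 (ld.MEM) RAW+WAW r3
  cy3 -> i3 (xor.ALU) RAW r3
  cy4 -> i4 (sll.ALU) RAW r0
  cy5 -> i5 (xor.ALU) RAW r4
  cy6 -> i6&i7 (sll.ALU/mul.MUL) 2-wide
  cy7 -> i8&i9 (mulh.MUL/ld.MEM) 2-wide
  cy8 -> i10&i11 (st.MEM/xor.ALU) 2-wide

PAIRS = 3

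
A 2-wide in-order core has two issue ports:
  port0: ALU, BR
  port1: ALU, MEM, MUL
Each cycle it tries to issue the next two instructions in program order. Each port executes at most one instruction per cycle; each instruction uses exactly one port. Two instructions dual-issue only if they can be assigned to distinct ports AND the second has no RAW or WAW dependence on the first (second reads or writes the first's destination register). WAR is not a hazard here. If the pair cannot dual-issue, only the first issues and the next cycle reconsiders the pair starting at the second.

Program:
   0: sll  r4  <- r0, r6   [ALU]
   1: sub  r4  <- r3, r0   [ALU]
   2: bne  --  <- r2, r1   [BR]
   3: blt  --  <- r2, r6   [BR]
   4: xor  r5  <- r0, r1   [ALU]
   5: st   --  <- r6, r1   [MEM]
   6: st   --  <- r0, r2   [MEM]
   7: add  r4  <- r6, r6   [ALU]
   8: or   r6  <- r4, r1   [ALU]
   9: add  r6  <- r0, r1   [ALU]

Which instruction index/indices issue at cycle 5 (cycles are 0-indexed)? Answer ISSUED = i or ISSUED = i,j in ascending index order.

t=0 i0:sll ; WAW r4
t=1 i1&i2:sub/bne ; dual
t=2 i3&i4:blt/xor ; dual
t=3 i5:st ; no-port MEM/MEM
t=4 i6&i7:st/add ; dual
t=5 i8:or ; WAW r6
t=6 i9:add ; tail

ISSUED = 8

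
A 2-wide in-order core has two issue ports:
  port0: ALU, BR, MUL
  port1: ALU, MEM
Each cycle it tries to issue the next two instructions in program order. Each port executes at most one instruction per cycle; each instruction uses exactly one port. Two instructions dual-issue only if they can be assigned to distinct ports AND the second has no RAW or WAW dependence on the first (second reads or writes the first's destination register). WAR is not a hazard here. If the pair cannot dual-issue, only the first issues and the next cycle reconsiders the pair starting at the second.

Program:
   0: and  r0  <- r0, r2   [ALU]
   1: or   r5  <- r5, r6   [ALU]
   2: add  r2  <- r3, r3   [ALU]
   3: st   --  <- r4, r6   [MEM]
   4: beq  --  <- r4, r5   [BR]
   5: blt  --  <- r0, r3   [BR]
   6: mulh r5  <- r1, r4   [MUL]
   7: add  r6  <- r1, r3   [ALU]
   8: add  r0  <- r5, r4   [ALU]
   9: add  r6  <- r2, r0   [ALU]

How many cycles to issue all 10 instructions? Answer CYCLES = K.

t=0 i0,i1:and.ALU/or.ALU ; pair
t=1 i2,i3:add.ALU/st.MEM ; pair
t=2 i4:beq.BR ; no-port BR/BR
t=3 i5:blt.BR ; no-port BR/MUL
t=4 i6,i7:mulh.MUL/add.ALU ; pair
t=5 i8:add.ALU ; RAW r0
t=6 i9:add.ALU ; tail

CYCLES = 7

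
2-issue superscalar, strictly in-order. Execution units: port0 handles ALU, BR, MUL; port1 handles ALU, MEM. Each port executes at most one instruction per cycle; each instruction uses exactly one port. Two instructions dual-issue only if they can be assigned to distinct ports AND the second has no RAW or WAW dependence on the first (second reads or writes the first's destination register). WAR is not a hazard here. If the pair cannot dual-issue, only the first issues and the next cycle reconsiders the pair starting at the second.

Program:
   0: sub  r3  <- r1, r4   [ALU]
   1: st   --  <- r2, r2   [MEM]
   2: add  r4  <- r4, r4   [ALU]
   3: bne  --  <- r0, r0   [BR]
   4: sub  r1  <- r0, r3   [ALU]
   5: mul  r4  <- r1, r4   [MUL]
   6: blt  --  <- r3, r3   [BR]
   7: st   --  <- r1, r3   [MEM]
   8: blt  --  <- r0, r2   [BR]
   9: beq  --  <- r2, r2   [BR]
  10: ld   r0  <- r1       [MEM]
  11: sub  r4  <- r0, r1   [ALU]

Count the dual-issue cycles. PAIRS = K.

PAIRS = 4

t=0 i0,i1:sub;st ; dual
t=1 i2,i3:add;bne ; dual
t=2 i4:sub ; RAW r1
t=3 i5:mul ; no-port MUL/BR
t=4 i6,i7:blt;st ; dual
t=5 i8:blt ; no-port BR/BR
t=6 i9,i10:beq;ld ; dual
t=7 i11:sub ; tail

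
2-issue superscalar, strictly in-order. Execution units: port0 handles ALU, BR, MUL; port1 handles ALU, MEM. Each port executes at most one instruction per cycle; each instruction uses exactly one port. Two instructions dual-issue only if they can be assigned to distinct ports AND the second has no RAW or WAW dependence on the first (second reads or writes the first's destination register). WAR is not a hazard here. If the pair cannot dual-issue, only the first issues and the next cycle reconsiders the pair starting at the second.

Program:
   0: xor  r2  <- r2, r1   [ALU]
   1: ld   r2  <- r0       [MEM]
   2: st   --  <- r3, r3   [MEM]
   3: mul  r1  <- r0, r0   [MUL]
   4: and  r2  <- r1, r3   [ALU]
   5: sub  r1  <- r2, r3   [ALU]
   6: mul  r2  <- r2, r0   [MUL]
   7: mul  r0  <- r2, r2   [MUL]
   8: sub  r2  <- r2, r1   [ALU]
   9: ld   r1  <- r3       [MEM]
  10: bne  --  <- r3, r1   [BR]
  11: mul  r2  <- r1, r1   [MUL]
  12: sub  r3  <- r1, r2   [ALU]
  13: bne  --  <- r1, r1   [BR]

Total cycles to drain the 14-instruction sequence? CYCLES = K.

[0] i0  xor  -- WAW r2
[1] i1  ld  -- no-port MEM/MEM
[2] i2/i3  st mul  -- 2-wide
[3] i4  and  -- RAW r2
[4] i5/i6  sub mul  -- 2-wide
[5] i7/i8  mul sub  -- 2-wide
[6] i9  ld  -- RAW r1
[7] i10  bne  -- no-port BR/MUL
[8] i11  mul  -- RAW r2
[9] i12/i13  sub bne  -- 2-wide

CYCLES = 10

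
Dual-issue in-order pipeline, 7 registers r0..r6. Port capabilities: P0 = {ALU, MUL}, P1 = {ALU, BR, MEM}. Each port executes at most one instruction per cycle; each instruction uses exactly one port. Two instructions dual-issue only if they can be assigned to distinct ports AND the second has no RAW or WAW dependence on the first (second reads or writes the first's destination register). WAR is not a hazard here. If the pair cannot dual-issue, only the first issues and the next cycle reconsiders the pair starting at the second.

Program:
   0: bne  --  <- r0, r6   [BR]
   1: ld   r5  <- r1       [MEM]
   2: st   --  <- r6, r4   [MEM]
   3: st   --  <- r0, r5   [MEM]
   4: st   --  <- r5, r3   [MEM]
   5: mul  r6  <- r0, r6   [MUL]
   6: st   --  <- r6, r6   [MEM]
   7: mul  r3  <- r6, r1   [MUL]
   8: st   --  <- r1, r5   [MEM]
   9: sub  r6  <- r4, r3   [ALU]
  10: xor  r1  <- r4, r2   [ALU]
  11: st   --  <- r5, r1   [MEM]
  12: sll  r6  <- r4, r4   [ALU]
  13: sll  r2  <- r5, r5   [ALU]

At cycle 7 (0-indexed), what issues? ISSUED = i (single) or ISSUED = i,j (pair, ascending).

[0] i0  bne.BR  -- no-port BR/MEM
[1] i1  ld.MEM  -- no-port MEM/MEM
[2] i2  st.MEM  -- no-port MEM/MEM
[3] i3  st.MEM  -- no-port MEM/MEM
[4] i4+i5  st.MEM;mul.MUL  -- dual
[5] i6+i7  st.MEM;mul.MUL  -- dual
[6] i8+i9  st.MEM;sub.ALU  -- dual
[7] i10  xor.ALU  -- RAW r1
[8] i11+i12  st.MEM;sll.ALU  -- dual
[9] i13  sll.ALU  -- tail

ISSUED = 10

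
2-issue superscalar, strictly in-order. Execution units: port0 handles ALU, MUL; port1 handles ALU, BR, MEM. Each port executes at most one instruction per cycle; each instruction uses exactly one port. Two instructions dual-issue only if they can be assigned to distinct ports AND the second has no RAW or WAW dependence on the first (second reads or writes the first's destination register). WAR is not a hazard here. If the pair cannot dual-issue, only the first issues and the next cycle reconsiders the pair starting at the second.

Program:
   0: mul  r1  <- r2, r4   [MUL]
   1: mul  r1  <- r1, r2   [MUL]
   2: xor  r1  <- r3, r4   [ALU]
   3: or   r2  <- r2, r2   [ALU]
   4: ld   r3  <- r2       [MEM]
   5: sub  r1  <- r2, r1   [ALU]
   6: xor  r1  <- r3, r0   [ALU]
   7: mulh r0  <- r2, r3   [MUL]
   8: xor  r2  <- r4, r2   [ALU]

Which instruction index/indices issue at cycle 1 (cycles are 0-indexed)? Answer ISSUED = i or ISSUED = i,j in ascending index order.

ISSUED = 1

#0 head=0: mul i0 no-port MUL/MUL
#1 head=1: mul i1 WAW r1
#2 head=2: xor/or i2,i3 dual
#3 head=4: ld/sub i4,i5 dual
#4 head=6: xor/mulh i6,i7 dual
#5 head=8: xor i8 tail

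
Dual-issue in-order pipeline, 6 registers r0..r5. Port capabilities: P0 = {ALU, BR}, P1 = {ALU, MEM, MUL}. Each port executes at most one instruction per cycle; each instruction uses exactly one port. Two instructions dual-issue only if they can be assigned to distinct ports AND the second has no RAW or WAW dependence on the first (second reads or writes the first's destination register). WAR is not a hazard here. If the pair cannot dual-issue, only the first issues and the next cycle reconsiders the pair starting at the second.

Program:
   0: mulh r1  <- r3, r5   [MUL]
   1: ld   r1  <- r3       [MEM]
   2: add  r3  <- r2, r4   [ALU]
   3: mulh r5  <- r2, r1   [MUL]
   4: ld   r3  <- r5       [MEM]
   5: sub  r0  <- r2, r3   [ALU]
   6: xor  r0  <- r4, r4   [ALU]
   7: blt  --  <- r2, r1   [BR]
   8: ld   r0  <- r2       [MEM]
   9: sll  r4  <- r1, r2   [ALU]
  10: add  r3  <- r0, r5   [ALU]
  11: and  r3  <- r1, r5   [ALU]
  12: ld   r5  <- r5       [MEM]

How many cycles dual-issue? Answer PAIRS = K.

[0] i0  mulh  -- no-port MUL/MEM
[1] i1+i2  ld;add  -- pair
[2] i3  mulh  -- no-port MUL/MEM
[3] i4  ld  -- RAW r3
[4] i5  sub  -- WAW r0
[5] i6+i7  xor;blt  -- pair
[6] i8+i9  ld;sll  -- pair
[7] i10  add  -- WAW r3
[8] i11+i12  and;ld  -- pair

PAIRS = 4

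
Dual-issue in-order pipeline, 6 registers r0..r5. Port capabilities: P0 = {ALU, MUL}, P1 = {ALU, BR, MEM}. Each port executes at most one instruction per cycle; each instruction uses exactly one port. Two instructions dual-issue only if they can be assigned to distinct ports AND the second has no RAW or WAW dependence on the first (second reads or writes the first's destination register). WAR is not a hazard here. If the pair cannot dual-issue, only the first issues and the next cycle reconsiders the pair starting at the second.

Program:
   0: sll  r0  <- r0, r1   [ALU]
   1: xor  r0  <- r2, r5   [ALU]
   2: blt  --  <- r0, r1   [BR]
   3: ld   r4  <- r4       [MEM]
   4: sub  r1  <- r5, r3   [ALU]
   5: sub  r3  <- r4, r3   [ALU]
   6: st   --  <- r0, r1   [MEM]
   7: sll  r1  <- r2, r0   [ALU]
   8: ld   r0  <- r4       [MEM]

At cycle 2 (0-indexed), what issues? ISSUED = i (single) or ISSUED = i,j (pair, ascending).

c0: i0 sll.ALU  WAW r0
c1: i1 xor.ALU  RAW r0
c2: i2 blt.BR  no-port BR/MEM
c3: i3/i4 ld.MEM;sub.ALU  dual
c4: i5/i6 sub.ALU;st.MEM  dual
c5: i7/i8 sll.ALU;ld.MEM  dual

ISSUED = 2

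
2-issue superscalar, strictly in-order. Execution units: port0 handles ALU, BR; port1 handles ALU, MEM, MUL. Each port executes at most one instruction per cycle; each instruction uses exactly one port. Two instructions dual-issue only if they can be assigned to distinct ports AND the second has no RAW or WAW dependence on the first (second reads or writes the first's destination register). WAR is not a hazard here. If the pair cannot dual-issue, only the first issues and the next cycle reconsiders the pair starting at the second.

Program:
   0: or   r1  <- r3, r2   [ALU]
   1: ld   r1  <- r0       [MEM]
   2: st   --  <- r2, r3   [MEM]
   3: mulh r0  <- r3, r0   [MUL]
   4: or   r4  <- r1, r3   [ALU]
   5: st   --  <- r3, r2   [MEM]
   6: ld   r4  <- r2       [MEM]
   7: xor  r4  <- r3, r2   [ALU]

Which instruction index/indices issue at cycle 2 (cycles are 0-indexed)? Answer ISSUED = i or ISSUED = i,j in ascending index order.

t=0 i0:or.ALU ; WAW r1
t=1 i1:ld.MEM ; no-port MEM/MEM
t=2 i2:st.MEM ; no-port MEM/MUL
t=3 i3&i4:mulh.MUL;or.ALU ; pair
t=4 i5:st.MEM ; no-port MEM/MEM
t=5 i6:ld.MEM ; WAW r4
t=6 i7:xor.ALU ; tail

ISSUED = 2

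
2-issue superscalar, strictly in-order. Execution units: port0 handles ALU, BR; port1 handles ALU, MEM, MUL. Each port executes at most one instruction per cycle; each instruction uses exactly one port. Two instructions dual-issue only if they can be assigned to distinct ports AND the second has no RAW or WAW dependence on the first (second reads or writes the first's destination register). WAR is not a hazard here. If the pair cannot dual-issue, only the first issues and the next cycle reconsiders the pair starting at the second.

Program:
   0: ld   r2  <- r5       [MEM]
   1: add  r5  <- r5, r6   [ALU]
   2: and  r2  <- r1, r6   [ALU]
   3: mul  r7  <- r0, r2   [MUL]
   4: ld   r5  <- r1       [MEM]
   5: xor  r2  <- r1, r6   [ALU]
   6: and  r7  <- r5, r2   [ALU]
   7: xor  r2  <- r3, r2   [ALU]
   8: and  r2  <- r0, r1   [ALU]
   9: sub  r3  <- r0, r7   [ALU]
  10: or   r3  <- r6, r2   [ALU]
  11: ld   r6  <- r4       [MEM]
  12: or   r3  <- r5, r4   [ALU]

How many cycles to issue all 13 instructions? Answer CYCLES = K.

CYCLES = 8

#0 head=0: ld.MEM;add.ALU i0/i1 2-wide
#1 head=2: and.ALU i2 RAW r2
#2 head=3: mul.MUL i3 no-port MUL/MEM
#3 head=4: ld.MEM;xor.ALU i4/i5 2-wide
#4 head=6: and.ALU;xor.ALU i6/i7 2-wide
#5 head=8: and.ALU;sub.ALU i8/i9 2-wide
#6 head=10: or.ALU;ld.MEM i10/i11 2-wide
#7 head=12: or.ALU i12 tail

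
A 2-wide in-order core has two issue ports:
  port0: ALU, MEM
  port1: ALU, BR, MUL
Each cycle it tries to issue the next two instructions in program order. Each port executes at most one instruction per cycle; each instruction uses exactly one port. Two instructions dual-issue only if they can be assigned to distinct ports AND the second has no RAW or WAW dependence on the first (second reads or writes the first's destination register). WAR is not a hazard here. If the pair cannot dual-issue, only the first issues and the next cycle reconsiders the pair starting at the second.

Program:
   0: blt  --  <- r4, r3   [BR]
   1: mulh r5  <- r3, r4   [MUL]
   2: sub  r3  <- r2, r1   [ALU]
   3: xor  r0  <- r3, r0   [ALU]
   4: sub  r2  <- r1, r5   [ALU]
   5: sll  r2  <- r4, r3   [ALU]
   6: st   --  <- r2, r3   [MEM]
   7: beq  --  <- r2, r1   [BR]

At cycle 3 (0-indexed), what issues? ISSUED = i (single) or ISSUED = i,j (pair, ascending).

ISSUED = 5

c0: i0 blt.BR  no-port BR/MUL
c1: i1,i2 mulh.MUL sub.ALU  pair
c2: i3,i4 xor.ALU sub.ALU  pair
c3: i5 sll.ALU  RAW r2
c4: i6,i7 st.MEM beq.BR  pair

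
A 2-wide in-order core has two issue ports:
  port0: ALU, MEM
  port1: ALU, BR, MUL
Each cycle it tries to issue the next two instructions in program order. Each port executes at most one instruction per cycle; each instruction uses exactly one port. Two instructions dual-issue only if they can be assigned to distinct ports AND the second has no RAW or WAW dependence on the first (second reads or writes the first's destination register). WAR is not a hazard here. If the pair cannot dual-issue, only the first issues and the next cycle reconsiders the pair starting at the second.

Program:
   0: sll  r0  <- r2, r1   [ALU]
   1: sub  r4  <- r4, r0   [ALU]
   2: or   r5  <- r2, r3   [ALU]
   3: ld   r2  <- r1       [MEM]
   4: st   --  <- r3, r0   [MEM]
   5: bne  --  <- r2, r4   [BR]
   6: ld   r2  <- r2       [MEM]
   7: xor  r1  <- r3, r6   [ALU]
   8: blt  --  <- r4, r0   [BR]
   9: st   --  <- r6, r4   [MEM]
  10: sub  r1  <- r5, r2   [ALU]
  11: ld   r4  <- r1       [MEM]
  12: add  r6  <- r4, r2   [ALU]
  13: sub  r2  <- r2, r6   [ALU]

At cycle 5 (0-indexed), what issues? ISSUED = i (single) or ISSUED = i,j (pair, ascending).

[0] i0  sll.ALU  -- RAW r0
[1] i1&i2  sub.ALU;or.ALU  -- pair
[2] i3  ld.MEM  -- no-port MEM/MEM
[3] i4&i5  st.MEM;bne.BR  -- pair
[4] i6&i7  ld.MEM;xor.ALU  -- pair
[5] i8&i9  blt.BR;st.MEM  -- pair
[6] i10  sub.ALU  -- RAW r1
[7] i11  ld.MEM  -- RAW r4
[8] i12  add.ALU  -- RAW r6
[9] i13  sub.ALU  -- tail

ISSUED = 8,9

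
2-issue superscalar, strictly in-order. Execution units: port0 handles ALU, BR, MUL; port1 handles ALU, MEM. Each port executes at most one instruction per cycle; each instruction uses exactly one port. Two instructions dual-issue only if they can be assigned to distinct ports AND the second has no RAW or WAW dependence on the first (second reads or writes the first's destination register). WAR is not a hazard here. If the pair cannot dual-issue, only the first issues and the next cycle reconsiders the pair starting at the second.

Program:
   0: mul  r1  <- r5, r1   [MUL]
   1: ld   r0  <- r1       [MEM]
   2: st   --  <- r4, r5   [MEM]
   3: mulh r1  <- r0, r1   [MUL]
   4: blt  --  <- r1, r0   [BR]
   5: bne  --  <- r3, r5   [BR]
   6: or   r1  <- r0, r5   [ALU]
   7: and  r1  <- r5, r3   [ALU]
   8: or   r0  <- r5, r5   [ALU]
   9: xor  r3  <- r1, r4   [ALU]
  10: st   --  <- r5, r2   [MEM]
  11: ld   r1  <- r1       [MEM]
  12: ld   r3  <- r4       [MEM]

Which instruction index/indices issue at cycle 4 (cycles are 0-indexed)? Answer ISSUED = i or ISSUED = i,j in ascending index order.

c0: i0 mul  RAW r1
c1: i1 ld  no-port MEM/MEM
c2: i2&i3 st+mulh  2-wide
c3: i4 blt  no-port BR/BR
c4: i5&i6 bne+or  2-wide
c5: i7&i8 and+or  2-wide
c6: i9&i10 xor+st  2-wide
c7: i11 ld  no-port MEM/MEM
c8: i12 ld  tail

ISSUED = 5,6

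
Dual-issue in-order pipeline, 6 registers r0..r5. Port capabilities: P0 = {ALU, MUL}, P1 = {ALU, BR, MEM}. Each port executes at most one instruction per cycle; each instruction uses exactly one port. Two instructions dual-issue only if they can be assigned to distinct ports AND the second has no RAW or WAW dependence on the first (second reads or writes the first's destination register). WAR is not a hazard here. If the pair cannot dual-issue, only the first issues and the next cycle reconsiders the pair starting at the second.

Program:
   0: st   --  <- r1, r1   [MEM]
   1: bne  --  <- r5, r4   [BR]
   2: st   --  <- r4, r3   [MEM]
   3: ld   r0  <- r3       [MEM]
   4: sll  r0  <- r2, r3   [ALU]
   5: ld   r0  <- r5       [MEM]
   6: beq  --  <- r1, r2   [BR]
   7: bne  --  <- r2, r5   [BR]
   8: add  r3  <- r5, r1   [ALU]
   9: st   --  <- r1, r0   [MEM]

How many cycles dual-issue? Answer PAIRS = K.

PAIRS = 1

  cy0 -> i0 (st.MEM) no-port MEM/BR
  cy1 -> i1 (bne.BR) no-port BR/MEM
  cy2 -> i2 (st.MEM) no-port MEM/MEM
  cy3 -> i3 (ld.MEM) WAW r0
  cy4 -> i4 (sll.ALU) WAW r0
  cy5 -> i5 (ld.MEM) no-port MEM/BR
  cy6 -> i6 (beq.BR) no-port BR/BR
  cy7 -> i7+i8 (bne.BR+add.ALU) 2-wide
  cy8 -> i9 (st.MEM) tail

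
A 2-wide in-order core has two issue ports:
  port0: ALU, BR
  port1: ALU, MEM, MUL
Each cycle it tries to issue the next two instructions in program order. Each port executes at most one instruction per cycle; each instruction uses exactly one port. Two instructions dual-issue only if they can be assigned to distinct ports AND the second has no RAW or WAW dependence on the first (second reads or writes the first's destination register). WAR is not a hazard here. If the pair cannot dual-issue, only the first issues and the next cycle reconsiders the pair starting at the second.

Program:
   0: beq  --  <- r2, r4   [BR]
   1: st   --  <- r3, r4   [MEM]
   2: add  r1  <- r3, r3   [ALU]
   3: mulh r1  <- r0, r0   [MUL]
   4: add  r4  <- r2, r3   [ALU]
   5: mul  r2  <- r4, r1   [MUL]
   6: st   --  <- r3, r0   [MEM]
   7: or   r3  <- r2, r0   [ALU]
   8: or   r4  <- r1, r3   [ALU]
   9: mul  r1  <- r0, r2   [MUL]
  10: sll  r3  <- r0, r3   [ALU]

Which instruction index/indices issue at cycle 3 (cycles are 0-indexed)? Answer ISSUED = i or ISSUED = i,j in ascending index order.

ISSUED = 5

[0] i0,i1  beq st  -- dual
[1] i2  add  -- WAW r1
[2] i3,i4  mulh add  -- dual
[3] i5  mul  -- no-port MUL/MEM
[4] i6,i7  st or  -- dual
[5] i8,i9  or mul  -- dual
[6] i10  sll  -- tail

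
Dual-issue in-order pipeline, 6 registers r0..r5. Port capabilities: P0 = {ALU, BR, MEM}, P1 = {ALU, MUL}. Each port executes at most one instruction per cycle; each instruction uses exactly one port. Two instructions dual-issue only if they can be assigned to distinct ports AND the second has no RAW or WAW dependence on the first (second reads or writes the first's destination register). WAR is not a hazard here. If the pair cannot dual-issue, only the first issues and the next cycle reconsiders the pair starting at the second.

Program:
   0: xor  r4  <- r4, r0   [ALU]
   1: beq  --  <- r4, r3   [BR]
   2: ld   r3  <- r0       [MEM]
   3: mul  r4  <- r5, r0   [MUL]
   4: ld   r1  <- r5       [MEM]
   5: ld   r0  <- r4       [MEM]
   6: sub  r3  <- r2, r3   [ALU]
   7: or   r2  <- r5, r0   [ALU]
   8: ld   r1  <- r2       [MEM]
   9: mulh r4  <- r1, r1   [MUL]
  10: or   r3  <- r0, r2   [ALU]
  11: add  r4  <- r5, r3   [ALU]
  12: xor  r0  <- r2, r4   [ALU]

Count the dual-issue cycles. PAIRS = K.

PAIRS = 3

c0: i0 xor.ALU  RAW r4
c1: i1 beq.BR  no-port BR/MEM
c2: i2,i3 ld.MEM+mul.MUL  pair
c3: i4 ld.MEM  no-port MEM/MEM
c4: i5,i6 ld.MEM+sub.ALU  pair
c5: i7 or.ALU  RAW r2
c6: i8 ld.MEM  RAW r1
c7: i9,i10 mulh.MUL+or.ALU  pair
c8: i11 add.ALU  RAW r4
c9: i12 xor.ALU  tail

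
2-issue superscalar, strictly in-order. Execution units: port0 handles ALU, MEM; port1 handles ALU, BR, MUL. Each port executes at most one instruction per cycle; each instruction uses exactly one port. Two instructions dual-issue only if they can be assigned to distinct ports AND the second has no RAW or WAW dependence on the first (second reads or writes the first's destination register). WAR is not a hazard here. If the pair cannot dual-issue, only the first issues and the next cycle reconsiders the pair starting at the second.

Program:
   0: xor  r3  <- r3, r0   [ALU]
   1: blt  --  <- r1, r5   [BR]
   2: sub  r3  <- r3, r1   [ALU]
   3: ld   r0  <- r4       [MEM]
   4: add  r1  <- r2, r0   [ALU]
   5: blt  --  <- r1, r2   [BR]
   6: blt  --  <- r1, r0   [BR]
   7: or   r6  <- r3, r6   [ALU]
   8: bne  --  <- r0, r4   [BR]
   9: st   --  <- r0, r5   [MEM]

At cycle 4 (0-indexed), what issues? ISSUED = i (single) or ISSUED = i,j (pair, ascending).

ISSUED = 6,7

#0 head=0: xor;blt i0,i1 dual
#1 head=2: sub;ld i2,i3 dual
#2 head=4: add i4 RAW r1
#3 head=5: blt i5 no-port BR/BR
#4 head=6: blt;or i6,i7 dual
#5 head=8: bne;st i8,i9 dual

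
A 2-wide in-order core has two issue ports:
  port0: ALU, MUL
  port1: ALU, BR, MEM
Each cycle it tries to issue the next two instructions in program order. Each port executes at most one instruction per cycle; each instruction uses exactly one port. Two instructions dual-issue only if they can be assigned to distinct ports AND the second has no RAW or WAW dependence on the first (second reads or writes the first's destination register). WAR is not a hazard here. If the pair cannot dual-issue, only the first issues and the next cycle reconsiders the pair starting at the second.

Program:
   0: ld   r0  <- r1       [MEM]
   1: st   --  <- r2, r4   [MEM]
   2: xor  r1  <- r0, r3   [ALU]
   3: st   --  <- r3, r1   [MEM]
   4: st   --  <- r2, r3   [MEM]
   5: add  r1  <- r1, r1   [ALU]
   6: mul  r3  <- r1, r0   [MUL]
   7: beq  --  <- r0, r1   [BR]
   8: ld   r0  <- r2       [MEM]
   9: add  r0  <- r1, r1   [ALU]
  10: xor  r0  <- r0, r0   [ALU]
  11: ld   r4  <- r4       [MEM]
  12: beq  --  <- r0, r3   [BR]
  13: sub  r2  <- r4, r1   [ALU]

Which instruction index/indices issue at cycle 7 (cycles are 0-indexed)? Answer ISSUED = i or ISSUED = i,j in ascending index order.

ISSUED = 10,11

#0 head=0: ld.MEM i0 no-port MEM/MEM
#1 head=1: st.MEM+xor.ALU i1/i2 2-wide
#2 head=3: st.MEM i3 no-port MEM/MEM
#3 head=4: st.MEM+add.ALU i4/i5 2-wide
#4 head=6: mul.MUL+beq.BR i6/i7 2-wide
#5 head=8: ld.MEM i8 WAW r0
#6 head=9: add.ALU i9 RAW+WAW r0
#7 head=10: xor.ALU+ld.MEM i10/i11 2-wide
#8 head=12: beq.BR+sub.ALU i12/i13 2-wide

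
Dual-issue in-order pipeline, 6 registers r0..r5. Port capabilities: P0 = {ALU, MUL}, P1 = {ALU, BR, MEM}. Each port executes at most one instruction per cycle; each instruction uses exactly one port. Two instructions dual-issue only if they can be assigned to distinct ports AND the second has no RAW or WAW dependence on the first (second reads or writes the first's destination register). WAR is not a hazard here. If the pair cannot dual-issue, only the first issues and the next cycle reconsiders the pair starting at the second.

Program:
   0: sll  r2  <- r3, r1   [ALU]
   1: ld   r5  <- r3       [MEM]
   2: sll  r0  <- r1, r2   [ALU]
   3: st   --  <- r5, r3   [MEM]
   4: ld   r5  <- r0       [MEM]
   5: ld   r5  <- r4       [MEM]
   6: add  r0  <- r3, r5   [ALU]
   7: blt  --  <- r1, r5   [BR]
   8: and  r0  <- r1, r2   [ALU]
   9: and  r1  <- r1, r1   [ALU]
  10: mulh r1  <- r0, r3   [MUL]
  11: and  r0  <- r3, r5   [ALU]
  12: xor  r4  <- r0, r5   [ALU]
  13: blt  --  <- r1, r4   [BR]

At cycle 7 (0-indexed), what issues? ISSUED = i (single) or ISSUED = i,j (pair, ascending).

ISSUED = 12

  cy0 -> i0&i1 (sll/ld) dual
  cy1 -> i2&i3 (sll/st) dual
  cy2 -> i4 (ld) no-port MEM/MEM
  cy3 -> i5 (ld) RAW r5
  cy4 -> i6&i7 (add/blt) dual
  cy5 -> i8&i9 (and/and) dual
  cy6 -> i10&i11 (mulh/and) dual
  cy7 -> i12 (xor) RAW r4
  cy8 -> i13 (blt) tail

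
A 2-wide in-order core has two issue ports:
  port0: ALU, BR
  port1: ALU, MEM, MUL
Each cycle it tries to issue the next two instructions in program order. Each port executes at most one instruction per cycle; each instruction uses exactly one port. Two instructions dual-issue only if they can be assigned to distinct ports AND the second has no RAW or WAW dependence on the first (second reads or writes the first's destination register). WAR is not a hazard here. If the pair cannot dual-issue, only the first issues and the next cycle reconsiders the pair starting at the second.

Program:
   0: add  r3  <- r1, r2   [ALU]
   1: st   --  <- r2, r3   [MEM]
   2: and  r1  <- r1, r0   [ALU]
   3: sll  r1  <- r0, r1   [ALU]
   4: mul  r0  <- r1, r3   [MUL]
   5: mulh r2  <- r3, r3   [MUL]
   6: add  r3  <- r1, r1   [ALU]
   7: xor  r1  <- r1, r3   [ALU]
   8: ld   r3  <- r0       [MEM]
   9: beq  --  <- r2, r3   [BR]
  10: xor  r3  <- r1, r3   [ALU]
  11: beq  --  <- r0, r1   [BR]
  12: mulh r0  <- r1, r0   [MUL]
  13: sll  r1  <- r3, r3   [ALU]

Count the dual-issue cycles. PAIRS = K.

PAIRS = 5

t=0 i0:add ; RAW r3
t=1 i1/i2:st and ; 2-wide
t=2 i3:sll ; RAW r1
t=3 i4:mul ; no-port MUL/MUL
t=4 i5/i6:mulh add ; 2-wide
t=5 i7/i8:xor ld ; 2-wide
t=6 i9/i10:beq xor ; 2-wide
t=7 i11/i12:beq mulh ; 2-wide
t=8 i13:sll ; tail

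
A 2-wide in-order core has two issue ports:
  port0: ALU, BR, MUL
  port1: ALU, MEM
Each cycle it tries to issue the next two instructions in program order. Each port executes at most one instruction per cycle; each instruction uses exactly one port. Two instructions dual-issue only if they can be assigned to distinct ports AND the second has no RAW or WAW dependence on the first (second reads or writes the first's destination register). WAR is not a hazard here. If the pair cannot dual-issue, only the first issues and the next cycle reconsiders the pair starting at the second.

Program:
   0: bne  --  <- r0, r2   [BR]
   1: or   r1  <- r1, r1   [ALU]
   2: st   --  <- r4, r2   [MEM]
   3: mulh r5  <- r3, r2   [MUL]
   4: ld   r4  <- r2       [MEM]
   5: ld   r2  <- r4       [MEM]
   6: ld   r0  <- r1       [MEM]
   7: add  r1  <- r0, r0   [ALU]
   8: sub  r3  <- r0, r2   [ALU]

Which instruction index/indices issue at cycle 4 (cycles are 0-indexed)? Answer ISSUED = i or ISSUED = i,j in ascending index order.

ISSUED = 6

c0: i0+i1 bne/or  pair
c1: i2+i3 st/mulh  pair
c2: i4 ld  no-port MEM/MEM
c3: i5 ld  no-port MEM/MEM
c4: i6 ld  RAW r0
c5: i7+i8 add/sub  pair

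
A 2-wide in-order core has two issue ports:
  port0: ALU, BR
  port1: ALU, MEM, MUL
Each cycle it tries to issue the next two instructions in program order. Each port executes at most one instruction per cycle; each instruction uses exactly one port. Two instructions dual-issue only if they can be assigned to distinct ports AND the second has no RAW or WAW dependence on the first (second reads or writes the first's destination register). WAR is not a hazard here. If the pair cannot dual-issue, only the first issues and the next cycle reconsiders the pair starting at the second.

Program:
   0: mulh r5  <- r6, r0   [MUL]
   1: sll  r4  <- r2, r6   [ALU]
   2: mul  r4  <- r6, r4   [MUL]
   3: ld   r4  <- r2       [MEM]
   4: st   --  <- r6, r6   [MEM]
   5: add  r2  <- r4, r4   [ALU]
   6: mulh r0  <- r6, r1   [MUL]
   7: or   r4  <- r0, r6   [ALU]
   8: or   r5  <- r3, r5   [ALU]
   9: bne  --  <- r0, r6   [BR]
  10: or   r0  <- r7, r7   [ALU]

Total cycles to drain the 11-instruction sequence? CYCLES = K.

c0: i0/i1 mulh;sll  dual
c1: i2 mul  no-port MUL/MEM
c2: i3 ld  no-port MEM/MEM
c3: i4/i5 st;add  dual
c4: i6 mulh  RAW r0
c5: i7/i8 or;or  dual
c6: i9/i10 bne;or  dual

CYCLES = 7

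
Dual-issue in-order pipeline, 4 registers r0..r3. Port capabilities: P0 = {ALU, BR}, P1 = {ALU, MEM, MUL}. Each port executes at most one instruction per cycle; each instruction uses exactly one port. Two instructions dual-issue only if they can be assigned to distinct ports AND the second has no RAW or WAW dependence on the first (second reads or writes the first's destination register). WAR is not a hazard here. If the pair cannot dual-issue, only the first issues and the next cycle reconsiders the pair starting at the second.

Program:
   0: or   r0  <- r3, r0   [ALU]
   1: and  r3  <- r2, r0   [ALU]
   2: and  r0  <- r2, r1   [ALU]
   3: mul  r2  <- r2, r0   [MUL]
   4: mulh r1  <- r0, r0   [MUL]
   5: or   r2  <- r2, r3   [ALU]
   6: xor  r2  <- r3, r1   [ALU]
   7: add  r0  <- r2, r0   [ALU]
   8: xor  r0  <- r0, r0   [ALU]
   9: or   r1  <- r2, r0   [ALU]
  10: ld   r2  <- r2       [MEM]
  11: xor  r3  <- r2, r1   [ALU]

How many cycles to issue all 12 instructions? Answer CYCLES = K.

[0] i0  or.ALU  -- RAW r0
[1] i1,i2  and.ALU/and.ALU  -- pair
[2] i3  mul.MUL  -- no-port MUL/MUL
[3] i4,i5  mulh.MUL/or.ALU  -- pair
[4] i6  xor.ALU  -- RAW r2
[5] i7  add.ALU  -- RAW+WAW r0
[6] i8  xor.ALU  -- RAW r0
[7] i9,i10  or.ALU/ld.MEM  -- pair
[8] i11  xor.ALU  -- tail

CYCLES = 9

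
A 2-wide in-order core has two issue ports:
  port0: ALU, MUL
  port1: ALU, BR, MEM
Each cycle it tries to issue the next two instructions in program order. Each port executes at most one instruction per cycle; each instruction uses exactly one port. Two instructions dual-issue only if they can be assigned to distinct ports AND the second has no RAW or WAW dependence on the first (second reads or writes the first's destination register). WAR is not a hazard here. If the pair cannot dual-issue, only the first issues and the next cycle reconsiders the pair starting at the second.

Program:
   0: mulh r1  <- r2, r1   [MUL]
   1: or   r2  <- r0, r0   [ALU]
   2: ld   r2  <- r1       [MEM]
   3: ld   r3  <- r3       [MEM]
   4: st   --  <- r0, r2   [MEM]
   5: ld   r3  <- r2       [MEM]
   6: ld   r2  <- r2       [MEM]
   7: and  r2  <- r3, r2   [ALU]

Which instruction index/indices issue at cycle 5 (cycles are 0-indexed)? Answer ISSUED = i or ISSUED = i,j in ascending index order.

0. mulh/or @i0/i1  | pair
1. ld @i2  | no-port MEM/MEM
2. ld @i3  | no-port MEM/MEM
3. st @i4  | no-port MEM/MEM
4. ld @i5  | no-port MEM/MEM
5. ld @i6  | RAW+WAW r2
6. and @i7  | tail

ISSUED = 6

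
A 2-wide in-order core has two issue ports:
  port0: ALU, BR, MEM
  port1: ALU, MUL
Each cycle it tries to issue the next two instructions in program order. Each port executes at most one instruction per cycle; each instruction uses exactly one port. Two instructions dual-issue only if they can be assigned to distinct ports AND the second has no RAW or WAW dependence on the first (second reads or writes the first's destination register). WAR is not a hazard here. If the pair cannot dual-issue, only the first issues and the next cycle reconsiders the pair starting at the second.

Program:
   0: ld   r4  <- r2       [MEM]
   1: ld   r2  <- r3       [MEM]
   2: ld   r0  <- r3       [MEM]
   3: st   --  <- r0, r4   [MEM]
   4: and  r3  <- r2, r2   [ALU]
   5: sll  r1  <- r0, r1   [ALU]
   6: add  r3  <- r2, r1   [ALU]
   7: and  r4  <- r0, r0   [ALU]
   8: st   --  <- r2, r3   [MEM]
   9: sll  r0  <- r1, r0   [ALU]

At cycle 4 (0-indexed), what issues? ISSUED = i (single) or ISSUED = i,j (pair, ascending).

ISSUED = 5

#0 head=0: ld.MEM i0 no-port MEM/MEM
#1 head=1: ld.MEM i1 no-port MEM/MEM
#2 head=2: ld.MEM i2 no-port MEM/MEM
#3 head=3: st.MEM/and.ALU i3,i4 dual
#4 head=5: sll.ALU i5 RAW r1
#5 head=6: add.ALU/and.ALU i6,i7 dual
#6 head=8: st.MEM/sll.ALU i8,i9 dual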